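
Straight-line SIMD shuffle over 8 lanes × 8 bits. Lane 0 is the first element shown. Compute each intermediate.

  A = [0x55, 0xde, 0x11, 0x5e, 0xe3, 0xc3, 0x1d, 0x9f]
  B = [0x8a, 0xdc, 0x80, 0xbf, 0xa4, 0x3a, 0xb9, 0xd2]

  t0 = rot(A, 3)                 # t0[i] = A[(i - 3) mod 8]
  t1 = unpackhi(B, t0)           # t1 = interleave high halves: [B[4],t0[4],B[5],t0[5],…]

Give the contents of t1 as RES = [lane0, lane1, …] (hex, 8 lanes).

→ t0 |c3|1d|9f|55|de|11|5e|e3|
→ t1 |a4|de|3a|11|b9|5e|d2|e3|

RES = [0xa4, 0xde, 0x3a, 0x11, 0xb9, 0x5e, 0xd2, 0xe3]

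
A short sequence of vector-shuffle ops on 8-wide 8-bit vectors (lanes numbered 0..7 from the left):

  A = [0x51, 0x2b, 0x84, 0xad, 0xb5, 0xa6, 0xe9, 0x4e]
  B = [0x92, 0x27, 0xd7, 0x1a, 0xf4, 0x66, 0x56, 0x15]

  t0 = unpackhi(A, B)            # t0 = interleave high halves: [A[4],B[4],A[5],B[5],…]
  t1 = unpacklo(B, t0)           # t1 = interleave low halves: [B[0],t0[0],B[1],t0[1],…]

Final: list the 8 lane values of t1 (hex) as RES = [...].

RES = [0x92, 0xb5, 0x27, 0xf4, 0xd7, 0xa6, 0x1a, 0x66]

t0 = [0xb5, 0xf4, 0xa6, 0x66, 0xe9, 0x56, 0x4e, 0x15]
t1 = [0x92, 0xb5, 0x27, 0xf4, 0xd7, 0xa6, 0x1a, 0x66]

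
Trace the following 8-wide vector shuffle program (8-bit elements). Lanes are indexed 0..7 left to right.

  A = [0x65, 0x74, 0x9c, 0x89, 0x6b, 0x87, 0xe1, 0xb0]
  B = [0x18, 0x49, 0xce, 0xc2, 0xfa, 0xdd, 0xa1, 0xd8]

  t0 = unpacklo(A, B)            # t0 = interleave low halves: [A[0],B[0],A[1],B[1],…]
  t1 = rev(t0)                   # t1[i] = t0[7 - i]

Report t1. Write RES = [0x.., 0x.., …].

→ t0 |65|18|74|49|9c|ce|89|c2|
→ t1 |c2|89|ce|9c|49|74|18|65|

RES = [0xc2, 0x89, 0xce, 0x9c, 0x49, 0x74, 0x18, 0x65]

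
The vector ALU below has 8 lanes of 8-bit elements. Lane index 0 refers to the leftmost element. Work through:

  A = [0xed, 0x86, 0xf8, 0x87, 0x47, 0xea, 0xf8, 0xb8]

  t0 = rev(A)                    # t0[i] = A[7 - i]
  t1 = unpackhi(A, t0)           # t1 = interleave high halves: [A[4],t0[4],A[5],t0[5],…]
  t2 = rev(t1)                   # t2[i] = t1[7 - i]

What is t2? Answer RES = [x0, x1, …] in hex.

t0 = [0xb8, 0xf8, 0xea, 0x47, 0x87, 0xf8, 0x86, 0xed]
t1 = [0x47, 0x87, 0xea, 0xf8, 0xf8, 0x86, 0xb8, 0xed]
t2 = [0xed, 0xb8, 0x86, 0xf8, 0xf8, 0xea, 0x87, 0x47]

RES = [0xed, 0xb8, 0x86, 0xf8, 0xf8, 0xea, 0x87, 0x47]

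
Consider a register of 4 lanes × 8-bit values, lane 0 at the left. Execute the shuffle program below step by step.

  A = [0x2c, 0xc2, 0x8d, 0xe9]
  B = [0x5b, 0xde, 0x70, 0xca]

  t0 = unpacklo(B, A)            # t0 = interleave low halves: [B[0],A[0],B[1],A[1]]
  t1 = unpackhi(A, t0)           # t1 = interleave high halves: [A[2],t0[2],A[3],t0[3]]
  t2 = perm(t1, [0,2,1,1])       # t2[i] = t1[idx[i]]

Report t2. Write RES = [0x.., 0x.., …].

t0 = [0x5b, 0x2c, 0xde, 0xc2]
t1 = [0x8d, 0xde, 0xe9, 0xc2]
t2 = [0x8d, 0xe9, 0xde, 0xde]

RES = [ 0x8d  0xe9  0xde  0xde ]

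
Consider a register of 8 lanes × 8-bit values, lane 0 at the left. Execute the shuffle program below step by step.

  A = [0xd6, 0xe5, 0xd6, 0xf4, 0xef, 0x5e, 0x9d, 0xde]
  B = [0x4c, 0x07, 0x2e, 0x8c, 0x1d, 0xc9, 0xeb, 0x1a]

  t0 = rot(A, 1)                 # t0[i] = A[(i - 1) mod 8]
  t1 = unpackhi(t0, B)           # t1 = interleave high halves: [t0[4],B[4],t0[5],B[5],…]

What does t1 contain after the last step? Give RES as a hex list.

  t0: de d6 e5 d6 f4 ef 5e 9d
  t1: f4 1d ef c9 5e eb 9d 1a

RES = [0xf4, 0x1d, 0xef, 0xc9, 0x5e, 0xeb, 0x9d, 0x1a]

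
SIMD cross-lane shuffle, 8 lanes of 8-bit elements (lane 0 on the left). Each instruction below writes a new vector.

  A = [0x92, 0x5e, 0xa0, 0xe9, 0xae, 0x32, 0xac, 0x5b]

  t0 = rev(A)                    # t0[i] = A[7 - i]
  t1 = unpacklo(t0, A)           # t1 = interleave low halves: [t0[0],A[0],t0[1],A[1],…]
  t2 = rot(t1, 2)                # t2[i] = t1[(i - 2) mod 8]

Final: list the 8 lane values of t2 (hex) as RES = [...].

→ t0 |5b|ac|32|ae|e9|a0|5e|92|
→ t1 |5b|92|ac|5e|32|a0|ae|e9|
→ t2 |ae|e9|5b|92|ac|5e|32|a0|

RES = [0xae, 0xe9, 0x5b, 0x92, 0xac, 0x5e, 0x32, 0xa0]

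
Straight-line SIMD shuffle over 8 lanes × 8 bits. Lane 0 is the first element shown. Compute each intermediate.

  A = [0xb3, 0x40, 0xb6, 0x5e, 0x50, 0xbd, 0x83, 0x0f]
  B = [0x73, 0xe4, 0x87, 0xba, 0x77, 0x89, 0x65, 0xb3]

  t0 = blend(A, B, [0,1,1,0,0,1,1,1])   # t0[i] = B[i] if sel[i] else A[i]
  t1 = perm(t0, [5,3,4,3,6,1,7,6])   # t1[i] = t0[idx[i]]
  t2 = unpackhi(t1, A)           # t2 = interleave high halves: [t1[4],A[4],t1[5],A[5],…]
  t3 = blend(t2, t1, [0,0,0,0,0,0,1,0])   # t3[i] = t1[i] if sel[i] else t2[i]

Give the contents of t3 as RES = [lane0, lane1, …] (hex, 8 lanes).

→ t0 |b3|e4|87|5e|50|89|65|b3|
→ t1 |89|5e|50|5e|65|e4|b3|65|
→ t2 |65|50|e4|bd|b3|83|65|0f|
→ t3 |65|50|e4|bd|b3|83|b3|0f|

RES = [0x65, 0x50, 0xe4, 0xbd, 0xb3, 0x83, 0xb3, 0x0f]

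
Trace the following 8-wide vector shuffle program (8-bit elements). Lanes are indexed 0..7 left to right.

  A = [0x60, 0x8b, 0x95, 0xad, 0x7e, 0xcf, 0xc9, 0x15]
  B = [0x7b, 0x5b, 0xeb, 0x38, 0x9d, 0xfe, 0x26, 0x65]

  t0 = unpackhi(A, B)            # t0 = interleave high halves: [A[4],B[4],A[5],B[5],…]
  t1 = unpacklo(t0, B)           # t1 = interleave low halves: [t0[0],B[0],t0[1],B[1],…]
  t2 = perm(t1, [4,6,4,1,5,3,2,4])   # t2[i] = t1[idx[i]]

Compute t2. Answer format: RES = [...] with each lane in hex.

RES = [0xcf, 0xfe, 0xcf, 0x7b, 0xeb, 0x5b, 0x9d, 0xcf]

→ t0 |7e|9d|cf|fe|c9|26|15|65|
→ t1 |7e|7b|9d|5b|cf|eb|fe|38|
→ t2 |cf|fe|cf|7b|eb|5b|9d|cf|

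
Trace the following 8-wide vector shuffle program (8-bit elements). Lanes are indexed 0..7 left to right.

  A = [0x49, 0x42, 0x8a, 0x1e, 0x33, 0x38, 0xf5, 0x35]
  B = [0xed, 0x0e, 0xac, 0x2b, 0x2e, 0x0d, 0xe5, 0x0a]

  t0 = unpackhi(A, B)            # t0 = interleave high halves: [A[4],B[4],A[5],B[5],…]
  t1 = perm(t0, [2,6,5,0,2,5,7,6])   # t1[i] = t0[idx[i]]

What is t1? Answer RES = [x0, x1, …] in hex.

→ t0 |33|2e|38|0d|f5|e5|35|0a|
→ t1 |38|35|e5|33|38|e5|0a|35|

RES = [ 0x38  0x35  0xe5  0x33  0x38  0xe5  0x0a  0x35 ]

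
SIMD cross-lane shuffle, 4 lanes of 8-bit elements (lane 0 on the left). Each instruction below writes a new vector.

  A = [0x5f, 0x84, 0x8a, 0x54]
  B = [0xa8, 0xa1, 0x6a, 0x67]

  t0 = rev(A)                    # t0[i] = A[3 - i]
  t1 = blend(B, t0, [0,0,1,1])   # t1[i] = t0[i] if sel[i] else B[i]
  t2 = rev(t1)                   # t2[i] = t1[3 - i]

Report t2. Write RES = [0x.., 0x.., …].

RES = [0x5f, 0x84, 0xa1, 0xa8]

  t0: 54 8a 84 5f
  t1: a8 a1 84 5f
  t2: 5f 84 a1 a8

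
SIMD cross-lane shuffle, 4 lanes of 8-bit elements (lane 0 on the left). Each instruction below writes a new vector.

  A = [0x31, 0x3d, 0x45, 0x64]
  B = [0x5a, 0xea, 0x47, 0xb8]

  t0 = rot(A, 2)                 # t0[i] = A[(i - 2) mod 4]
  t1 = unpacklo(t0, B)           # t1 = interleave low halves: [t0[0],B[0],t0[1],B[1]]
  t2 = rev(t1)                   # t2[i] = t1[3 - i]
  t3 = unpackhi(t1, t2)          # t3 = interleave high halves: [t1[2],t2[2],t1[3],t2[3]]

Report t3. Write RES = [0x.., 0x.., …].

t0 = [0x45, 0x64, 0x31, 0x3d]
t1 = [0x45, 0x5a, 0x64, 0xea]
t2 = [0xea, 0x64, 0x5a, 0x45]
t3 = [0x64, 0x5a, 0xea, 0x45]

RES = [0x64, 0x5a, 0xea, 0x45]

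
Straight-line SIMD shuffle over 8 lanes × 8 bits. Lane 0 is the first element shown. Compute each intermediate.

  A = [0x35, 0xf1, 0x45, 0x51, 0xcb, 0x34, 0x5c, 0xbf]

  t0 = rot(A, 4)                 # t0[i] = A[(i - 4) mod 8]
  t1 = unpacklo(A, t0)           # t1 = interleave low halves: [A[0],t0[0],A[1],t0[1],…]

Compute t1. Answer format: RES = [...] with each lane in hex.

t0 = [0xcb, 0x34, 0x5c, 0xbf, 0x35, 0xf1, 0x45, 0x51]
t1 = [0x35, 0xcb, 0xf1, 0x34, 0x45, 0x5c, 0x51, 0xbf]

RES = [ 0x35  0xcb  0xf1  0x34  0x45  0x5c  0x51  0xbf ]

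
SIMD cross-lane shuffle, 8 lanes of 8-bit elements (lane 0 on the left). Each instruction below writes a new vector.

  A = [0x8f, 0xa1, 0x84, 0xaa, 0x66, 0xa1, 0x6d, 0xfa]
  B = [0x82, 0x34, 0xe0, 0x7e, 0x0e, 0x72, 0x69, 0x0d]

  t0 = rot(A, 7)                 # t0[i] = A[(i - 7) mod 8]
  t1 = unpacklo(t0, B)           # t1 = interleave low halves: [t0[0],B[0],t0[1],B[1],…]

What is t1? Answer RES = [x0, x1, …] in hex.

t0 = [0xa1, 0x84, 0xaa, 0x66, 0xa1, 0x6d, 0xfa, 0x8f]
t1 = [0xa1, 0x82, 0x84, 0x34, 0xaa, 0xe0, 0x66, 0x7e]

RES = [0xa1, 0x82, 0x84, 0x34, 0xaa, 0xe0, 0x66, 0x7e]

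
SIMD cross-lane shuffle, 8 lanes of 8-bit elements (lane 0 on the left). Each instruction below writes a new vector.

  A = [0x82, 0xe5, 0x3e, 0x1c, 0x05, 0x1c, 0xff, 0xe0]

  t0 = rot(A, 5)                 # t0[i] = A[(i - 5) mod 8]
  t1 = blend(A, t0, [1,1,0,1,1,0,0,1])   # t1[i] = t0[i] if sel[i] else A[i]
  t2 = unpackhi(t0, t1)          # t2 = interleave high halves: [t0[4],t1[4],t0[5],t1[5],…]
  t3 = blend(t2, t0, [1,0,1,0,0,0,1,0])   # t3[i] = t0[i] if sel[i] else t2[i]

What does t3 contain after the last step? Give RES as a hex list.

  t0: 1c 05 1c ff e0 82 e5 3e
  t1: 1c 05 3e ff e0 1c ff 3e
  t2: e0 e0 82 1c e5 ff 3e 3e
  t3: 1c e0 1c 1c e5 ff e5 3e

RES = [ 0x1c  0xe0  0x1c  0x1c  0xe5  0xff  0xe5  0x3e ]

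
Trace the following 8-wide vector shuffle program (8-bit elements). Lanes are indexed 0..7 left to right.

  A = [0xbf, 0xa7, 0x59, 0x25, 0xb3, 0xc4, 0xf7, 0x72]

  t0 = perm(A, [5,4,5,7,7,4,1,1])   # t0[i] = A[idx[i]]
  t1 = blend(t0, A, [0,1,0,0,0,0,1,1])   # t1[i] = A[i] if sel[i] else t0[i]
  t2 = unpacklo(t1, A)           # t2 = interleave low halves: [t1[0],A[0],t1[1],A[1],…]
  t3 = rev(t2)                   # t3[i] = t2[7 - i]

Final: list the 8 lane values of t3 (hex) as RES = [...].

RES = [0x25, 0x72, 0x59, 0xc4, 0xa7, 0xa7, 0xbf, 0xc4]

  t0: c4 b3 c4 72 72 b3 a7 a7
  t1: c4 a7 c4 72 72 b3 f7 72
  t2: c4 bf a7 a7 c4 59 72 25
  t3: 25 72 59 c4 a7 a7 bf c4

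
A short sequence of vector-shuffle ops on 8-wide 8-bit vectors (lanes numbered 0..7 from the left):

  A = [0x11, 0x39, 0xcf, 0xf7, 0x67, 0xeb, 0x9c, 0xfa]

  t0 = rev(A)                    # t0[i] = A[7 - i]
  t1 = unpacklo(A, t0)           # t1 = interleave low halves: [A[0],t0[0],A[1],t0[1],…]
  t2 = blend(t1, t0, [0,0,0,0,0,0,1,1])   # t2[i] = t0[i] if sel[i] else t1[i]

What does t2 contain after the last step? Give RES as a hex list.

  t0: fa 9c eb 67 f7 cf 39 11
  t1: 11 fa 39 9c cf eb f7 67
  t2: 11 fa 39 9c cf eb 39 11

RES = [0x11, 0xfa, 0x39, 0x9c, 0xcf, 0xeb, 0x39, 0x11]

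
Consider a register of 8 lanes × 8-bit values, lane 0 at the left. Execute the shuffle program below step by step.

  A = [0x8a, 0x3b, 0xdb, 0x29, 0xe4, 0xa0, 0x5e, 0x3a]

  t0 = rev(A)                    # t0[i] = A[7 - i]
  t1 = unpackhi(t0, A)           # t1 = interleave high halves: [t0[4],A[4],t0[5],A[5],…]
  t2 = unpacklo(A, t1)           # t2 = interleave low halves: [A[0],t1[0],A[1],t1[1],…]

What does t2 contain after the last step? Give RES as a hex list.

RES = [0x8a, 0x29, 0x3b, 0xe4, 0xdb, 0xdb, 0x29, 0xa0]

  t0: 3a 5e a0 e4 29 db 3b 8a
  t1: 29 e4 db a0 3b 5e 8a 3a
  t2: 8a 29 3b e4 db db 29 a0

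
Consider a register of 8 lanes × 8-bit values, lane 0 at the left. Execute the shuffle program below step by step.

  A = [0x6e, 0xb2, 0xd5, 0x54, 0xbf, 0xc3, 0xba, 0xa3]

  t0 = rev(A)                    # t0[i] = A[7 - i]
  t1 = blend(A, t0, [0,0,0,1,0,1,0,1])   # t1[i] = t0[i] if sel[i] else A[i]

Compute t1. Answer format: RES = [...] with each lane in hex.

RES = [0x6e, 0xb2, 0xd5, 0xbf, 0xbf, 0xd5, 0xba, 0x6e]

t0 = [0xa3, 0xba, 0xc3, 0xbf, 0x54, 0xd5, 0xb2, 0x6e]
t1 = [0x6e, 0xb2, 0xd5, 0xbf, 0xbf, 0xd5, 0xba, 0x6e]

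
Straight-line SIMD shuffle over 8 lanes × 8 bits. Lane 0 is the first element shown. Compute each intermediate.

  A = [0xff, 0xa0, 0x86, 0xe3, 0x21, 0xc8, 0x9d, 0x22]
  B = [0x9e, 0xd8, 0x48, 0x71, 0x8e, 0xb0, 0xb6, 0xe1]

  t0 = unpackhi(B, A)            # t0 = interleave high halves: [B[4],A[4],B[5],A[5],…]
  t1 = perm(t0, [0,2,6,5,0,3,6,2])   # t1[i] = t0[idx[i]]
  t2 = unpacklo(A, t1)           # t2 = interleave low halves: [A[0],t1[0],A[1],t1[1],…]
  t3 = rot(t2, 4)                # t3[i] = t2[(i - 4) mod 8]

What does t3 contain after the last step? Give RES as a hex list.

RES = [0x86, 0xe1, 0xe3, 0x9d, 0xff, 0x8e, 0xa0, 0xb0]

→ t0 |8e|21|b0|c8|b6|9d|e1|22|
→ t1 |8e|b0|e1|9d|8e|c8|e1|b0|
→ t2 |ff|8e|a0|b0|86|e1|e3|9d|
→ t3 |86|e1|e3|9d|ff|8e|a0|b0|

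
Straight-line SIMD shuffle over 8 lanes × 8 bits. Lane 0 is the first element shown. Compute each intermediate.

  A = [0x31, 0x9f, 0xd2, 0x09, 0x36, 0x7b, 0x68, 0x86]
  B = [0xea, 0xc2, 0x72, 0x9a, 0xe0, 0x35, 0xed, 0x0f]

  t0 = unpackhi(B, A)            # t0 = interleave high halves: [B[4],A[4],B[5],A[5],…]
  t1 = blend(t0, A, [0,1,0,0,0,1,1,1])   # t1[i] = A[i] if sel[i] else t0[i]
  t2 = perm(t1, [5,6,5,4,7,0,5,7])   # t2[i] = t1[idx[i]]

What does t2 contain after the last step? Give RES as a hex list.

RES = [ 0x7b  0x68  0x7b  0xed  0x86  0xe0  0x7b  0x86 ]

t0 = [0xe0, 0x36, 0x35, 0x7b, 0xed, 0x68, 0x0f, 0x86]
t1 = [0xe0, 0x9f, 0x35, 0x7b, 0xed, 0x7b, 0x68, 0x86]
t2 = [0x7b, 0x68, 0x7b, 0xed, 0x86, 0xe0, 0x7b, 0x86]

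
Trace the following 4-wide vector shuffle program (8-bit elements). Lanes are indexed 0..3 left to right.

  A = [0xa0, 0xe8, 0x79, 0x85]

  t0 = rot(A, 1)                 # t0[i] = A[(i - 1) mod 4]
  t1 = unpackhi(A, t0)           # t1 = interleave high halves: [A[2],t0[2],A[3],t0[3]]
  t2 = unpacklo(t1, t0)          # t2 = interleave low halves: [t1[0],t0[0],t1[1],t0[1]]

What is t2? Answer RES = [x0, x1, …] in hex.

t0 = [0x85, 0xa0, 0xe8, 0x79]
t1 = [0x79, 0xe8, 0x85, 0x79]
t2 = [0x79, 0x85, 0xe8, 0xa0]

RES = [ 0x79  0x85  0xe8  0xa0 ]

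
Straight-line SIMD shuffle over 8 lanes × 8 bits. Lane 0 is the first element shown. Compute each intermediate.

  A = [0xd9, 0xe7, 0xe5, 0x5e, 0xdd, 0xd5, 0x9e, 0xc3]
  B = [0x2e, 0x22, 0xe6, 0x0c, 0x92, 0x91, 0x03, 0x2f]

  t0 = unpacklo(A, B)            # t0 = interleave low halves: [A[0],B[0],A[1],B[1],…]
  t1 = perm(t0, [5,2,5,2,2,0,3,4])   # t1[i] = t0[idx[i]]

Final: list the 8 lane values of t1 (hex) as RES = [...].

  t0: d9 2e e7 22 e5 e6 5e 0c
  t1: e6 e7 e6 e7 e7 d9 22 e5

RES = [ 0xe6  0xe7  0xe6  0xe7  0xe7  0xd9  0x22  0xe5 ]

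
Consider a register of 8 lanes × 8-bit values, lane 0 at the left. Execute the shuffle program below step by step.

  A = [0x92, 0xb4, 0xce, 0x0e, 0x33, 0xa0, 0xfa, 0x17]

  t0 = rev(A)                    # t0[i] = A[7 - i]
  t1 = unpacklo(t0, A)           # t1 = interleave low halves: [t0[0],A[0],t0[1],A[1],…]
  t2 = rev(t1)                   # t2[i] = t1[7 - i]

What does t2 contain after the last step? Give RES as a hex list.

RES = [0x0e, 0x33, 0xce, 0xa0, 0xb4, 0xfa, 0x92, 0x17]

  t0: 17 fa a0 33 0e ce b4 92
  t1: 17 92 fa b4 a0 ce 33 0e
  t2: 0e 33 ce a0 b4 fa 92 17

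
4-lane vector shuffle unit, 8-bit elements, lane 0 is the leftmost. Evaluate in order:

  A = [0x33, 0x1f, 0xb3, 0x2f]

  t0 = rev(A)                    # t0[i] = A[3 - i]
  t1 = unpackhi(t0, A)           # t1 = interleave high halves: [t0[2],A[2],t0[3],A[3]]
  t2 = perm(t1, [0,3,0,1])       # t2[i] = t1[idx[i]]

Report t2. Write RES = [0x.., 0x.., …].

RES = [0x1f, 0x2f, 0x1f, 0xb3]

→ t0 |2f|b3|1f|33|
→ t1 |1f|b3|33|2f|
→ t2 |1f|2f|1f|b3|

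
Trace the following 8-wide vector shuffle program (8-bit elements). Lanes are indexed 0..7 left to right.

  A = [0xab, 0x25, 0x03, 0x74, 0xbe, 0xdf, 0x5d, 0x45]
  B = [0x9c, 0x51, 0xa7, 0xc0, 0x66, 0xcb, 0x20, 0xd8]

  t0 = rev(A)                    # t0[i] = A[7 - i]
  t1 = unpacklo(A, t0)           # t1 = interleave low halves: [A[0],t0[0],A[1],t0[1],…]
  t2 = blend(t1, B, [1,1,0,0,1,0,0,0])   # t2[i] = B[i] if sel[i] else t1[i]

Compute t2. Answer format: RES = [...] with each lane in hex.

RES = [ 0x9c  0x51  0x25  0x5d  0x66  0xdf  0x74  0xbe ]

  t0: 45 5d df be 74 03 25 ab
  t1: ab 45 25 5d 03 df 74 be
  t2: 9c 51 25 5d 66 df 74 be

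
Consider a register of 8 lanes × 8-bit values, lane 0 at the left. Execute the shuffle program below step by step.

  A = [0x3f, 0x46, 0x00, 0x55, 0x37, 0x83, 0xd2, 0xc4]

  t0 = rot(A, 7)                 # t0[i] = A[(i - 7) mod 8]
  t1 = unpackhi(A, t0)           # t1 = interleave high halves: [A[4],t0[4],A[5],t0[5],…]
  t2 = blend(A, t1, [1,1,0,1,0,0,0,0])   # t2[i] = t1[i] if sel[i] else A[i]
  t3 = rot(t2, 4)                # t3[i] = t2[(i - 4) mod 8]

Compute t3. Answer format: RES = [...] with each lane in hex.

  t0: 46 00 55 37 83 d2 c4 3f
  t1: 37 83 83 d2 d2 c4 c4 3f
  t2: 37 83 00 d2 37 83 d2 c4
  t3: 37 83 d2 c4 37 83 00 d2

RES = [0x37, 0x83, 0xd2, 0xc4, 0x37, 0x83, 0x00, 0xd2]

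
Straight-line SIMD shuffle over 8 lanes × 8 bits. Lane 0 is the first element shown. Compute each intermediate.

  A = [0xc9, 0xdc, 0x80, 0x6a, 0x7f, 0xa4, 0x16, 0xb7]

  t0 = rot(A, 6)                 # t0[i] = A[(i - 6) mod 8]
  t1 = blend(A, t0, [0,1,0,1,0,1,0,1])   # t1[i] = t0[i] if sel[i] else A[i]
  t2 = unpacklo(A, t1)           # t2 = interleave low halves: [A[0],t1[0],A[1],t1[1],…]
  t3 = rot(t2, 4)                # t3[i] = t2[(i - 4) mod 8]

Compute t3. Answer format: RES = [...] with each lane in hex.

→ t0 |80|6a|7f|a4|16|b7|c9|dc|
→ t1 |c9|6a|80|a4|7f|b7|16|dc|
→ t2 |c9|c9|dc|6a|80|80|6a|a4|
→ t3 |80|80|6a|a4|c9|c9|dc|6a|

RES = [ 0x80  0x80  0x6a  0xa4  0xc9  0xc9  0xdc  0x6a ]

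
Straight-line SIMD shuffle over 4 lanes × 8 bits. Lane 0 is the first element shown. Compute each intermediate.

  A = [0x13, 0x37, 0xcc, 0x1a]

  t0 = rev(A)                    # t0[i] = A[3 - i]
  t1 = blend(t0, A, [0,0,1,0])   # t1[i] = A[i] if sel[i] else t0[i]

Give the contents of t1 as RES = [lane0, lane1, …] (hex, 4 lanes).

  t0: 1a cc 37 13
  t1: 1a cc cc 13

RES = [0x1a, 0xcc, 0xcc, 0x13]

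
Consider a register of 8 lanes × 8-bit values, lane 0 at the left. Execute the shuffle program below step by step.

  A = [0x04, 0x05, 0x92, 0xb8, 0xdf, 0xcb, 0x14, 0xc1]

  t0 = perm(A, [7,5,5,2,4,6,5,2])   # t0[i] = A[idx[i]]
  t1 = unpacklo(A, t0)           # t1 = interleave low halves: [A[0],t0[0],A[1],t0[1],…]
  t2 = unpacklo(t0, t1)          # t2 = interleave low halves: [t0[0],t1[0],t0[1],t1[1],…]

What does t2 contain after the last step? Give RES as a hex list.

RES = [ 0xc1  0x04  0xcb  0xc1  0xcb  0x05  0x92  0xcb ]

t0 = [0xc1, 0xcb, 0xcb, 0x92, 0xdf, 0x14, 0xcb, 0x92]
t1 = [0x04, 0xc1, 0x05, 0xcb, 0x92, 0xcb, 0xb8, 0x92]
t2 = [0xc1, 0x04, 0xcb, 0xc1, 0xcb, 0x05, 0x92, 0xcb]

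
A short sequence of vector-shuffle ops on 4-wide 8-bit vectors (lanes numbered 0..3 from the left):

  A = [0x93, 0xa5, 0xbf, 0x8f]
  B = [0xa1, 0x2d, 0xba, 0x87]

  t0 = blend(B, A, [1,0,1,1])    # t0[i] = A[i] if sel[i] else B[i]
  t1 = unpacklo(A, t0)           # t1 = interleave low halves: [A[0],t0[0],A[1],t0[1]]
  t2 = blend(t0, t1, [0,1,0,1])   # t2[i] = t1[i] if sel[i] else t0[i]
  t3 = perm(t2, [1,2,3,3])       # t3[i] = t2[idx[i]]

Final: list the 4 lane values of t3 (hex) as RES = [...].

t0 = [0x93, 0x2d, 0xbf, 0x8f]
t1 = [0x93, 0x93, 0xa5, 0x2d]
t2 = [0x93, 0x93, 0xbf, 0x2d]
t3 = [0x93, 0xbf, 0x2d, 0x2d]

RES = [ 0x93  0xbf  0x2d  0x2d ]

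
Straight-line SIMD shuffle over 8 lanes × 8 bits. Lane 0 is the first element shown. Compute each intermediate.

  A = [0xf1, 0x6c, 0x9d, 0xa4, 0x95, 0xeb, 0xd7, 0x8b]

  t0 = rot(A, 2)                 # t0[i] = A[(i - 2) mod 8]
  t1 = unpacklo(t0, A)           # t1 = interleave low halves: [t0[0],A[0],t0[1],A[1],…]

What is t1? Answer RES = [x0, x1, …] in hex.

RES = [ 0xd7  0xf1  0x8b  0x6c  0xf1  0x9d  0x6c  0xa4 ]

→ t0 |d7|8b|f1|6c|9d|a4|95|eb|
→ t1 |d7|f1|8b|6c|f1|9d|6c|a4|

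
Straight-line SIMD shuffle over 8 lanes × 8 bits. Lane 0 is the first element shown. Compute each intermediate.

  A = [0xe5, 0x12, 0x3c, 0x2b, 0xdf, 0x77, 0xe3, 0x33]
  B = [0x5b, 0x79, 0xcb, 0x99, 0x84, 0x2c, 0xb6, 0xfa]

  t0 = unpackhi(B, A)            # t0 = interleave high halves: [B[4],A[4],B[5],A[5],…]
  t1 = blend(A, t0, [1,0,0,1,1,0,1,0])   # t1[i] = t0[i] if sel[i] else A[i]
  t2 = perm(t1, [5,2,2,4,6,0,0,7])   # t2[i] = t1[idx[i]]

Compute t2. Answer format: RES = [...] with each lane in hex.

→ t0 |84|df|2c|77|b6|e3|fa|33|
→ t1 |84|12|3c|77|b6|77|fa|33|
→ t2 |77|3c|3c|b6|fa|84|84|33|

RES = [ 0x77  0x3c  0x3c  0xb6  0xfa  0x84  0x84  0x33 ]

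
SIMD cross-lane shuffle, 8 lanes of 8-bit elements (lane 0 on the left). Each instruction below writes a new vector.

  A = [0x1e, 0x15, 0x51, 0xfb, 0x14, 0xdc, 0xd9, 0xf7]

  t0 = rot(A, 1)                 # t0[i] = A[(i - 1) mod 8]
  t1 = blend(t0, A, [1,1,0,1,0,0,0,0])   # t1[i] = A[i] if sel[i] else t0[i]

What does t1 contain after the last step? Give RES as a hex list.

t0 = [0xf7, 0x1e, 0x15, 0x51, 0xfb, 0x14, 0xdc, 0xd9]
t1 = [0x1e, 0x15, 0x15, 0xfb, 0xfb, 0x14, 0xdc, 0xd9]

RES = [ 0x1e  0x15  0x15  0xfb  0xfb  0x14  0xdc  0xd9 ]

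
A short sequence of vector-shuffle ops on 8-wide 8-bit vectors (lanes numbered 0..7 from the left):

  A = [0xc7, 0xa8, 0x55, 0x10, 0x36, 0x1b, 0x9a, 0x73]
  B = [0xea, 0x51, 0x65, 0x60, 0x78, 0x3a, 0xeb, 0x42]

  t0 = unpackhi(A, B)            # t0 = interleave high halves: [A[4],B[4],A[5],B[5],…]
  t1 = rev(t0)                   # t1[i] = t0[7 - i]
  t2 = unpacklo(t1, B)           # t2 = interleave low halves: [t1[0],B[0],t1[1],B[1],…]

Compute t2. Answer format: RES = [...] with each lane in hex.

→ t0 |36|78|1b|3a|9a|eb|73|42|
→ t1 |42|73|eb|9a|3a|1b|78|36|
→ t2 |42|ea|73|51|eb|65|9a|60|

RES = [ 0x42  0xea  0x73  0x51  0xeb  0x65  0x9a  0x60 ]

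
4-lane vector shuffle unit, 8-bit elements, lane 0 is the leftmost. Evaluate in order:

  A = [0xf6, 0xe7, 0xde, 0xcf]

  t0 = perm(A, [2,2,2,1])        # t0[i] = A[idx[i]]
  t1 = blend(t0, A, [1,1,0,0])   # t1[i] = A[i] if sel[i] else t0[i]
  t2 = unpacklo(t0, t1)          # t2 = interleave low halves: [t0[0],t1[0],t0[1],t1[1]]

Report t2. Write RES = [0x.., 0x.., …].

→ t0 |de|de|de|e7|
→ t1 |f6|e7|de|e7|
→ t2 |de|f6|de|e7|

RES = [0xde, 0xf6, 0xde, 0xe7]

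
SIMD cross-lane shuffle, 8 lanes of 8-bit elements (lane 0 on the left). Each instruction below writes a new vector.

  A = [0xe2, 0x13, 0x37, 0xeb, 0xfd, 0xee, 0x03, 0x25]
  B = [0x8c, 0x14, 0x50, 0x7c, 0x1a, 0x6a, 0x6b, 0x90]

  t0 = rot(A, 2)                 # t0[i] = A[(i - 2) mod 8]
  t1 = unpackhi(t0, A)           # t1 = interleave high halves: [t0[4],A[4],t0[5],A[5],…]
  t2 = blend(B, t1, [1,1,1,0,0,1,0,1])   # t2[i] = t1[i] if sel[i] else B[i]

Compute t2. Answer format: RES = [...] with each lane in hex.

  t0: 03 25 e2 13 37 eb fd ee
  t1: 37 fd eb ee fd 03 ee 25
  t2: 37 fd eb 7c 1a 03 6b 25

RES = [ 0x37  0xfd  0xeb  0x7c  0x1a  0x03  0x6b  0x25 ]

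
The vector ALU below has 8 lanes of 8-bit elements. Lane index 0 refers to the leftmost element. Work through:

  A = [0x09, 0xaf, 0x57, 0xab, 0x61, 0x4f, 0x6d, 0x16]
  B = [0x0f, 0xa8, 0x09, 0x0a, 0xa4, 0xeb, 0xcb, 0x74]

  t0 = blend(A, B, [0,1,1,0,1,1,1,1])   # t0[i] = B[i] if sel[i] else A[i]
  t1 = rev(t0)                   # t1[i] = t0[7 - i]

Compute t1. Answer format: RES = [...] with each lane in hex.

RES = [0x74, 0xcb, 0xeb, 0xa4, 0xab, 0x09, 0xa8, 0x09]

  t0: 09 a8 09 ab a4 eb cb 74
  t1: 74 cb eb a4 ab 09 a8 09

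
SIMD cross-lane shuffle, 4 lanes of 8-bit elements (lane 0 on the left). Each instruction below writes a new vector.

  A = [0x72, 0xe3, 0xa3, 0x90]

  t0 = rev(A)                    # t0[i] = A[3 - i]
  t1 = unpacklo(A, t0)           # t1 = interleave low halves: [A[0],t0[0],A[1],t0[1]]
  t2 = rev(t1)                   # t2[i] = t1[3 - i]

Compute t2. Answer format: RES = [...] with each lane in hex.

RES = [0xa3, 0xe3, 0x90, 0x72]

→ t0 |90|a3|e3|72|
→ t1 |72|90|e3|a3|
→ t2 |a3|e3|90|72|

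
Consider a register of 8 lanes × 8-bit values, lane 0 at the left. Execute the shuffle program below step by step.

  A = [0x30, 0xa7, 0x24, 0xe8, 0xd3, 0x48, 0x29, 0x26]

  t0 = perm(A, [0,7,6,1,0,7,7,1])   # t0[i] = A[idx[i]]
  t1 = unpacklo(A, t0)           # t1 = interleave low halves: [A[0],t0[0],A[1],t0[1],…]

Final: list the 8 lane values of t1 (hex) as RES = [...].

RES = [0x30, 0x30, 0xa7, 0x26, 0x24, 0x29, 0xe8, 0xa7]

→ t0 |30|26|29|a7|30|26|26|a7|
→ t1 |30|30|a7|26|24|29|e8|a7|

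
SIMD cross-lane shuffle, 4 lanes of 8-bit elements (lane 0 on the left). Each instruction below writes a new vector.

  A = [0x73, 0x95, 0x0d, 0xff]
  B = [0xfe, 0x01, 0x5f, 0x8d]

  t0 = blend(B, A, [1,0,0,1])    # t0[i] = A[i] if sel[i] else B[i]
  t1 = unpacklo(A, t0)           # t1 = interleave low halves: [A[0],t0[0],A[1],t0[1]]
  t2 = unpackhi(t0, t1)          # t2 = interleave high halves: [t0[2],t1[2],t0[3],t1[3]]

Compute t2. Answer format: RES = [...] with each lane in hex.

→ t0 |73|01|5f|ff|
→ t1 |73|73|95|01|
→ t2 |5f|95|ff|01|

RES = [ 0x5f  0x95  0xff  0x01 ]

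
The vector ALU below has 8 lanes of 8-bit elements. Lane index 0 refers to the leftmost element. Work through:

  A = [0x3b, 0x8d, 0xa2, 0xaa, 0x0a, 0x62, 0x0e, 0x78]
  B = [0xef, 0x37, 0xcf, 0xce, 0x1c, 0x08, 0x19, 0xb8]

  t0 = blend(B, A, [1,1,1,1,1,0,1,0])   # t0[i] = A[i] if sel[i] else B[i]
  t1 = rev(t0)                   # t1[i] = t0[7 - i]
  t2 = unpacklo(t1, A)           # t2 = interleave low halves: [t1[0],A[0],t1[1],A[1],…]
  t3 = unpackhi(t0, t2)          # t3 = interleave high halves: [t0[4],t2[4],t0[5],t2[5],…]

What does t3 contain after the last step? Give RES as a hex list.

RES = [0x0a, 0x08, 0x08, 0xa2, 0x0e, 0x0a, 0xb8, 0xaa]

  t0: 3b 8d a2 aa 0a 08 0e b8
  t1: b8 0e 08 0a aa a2 8d 3b
  t2: b8 3b 0e 8d 08 a2 0a aa
  t3: 0a 08 08 a2 0e 0a b8 aa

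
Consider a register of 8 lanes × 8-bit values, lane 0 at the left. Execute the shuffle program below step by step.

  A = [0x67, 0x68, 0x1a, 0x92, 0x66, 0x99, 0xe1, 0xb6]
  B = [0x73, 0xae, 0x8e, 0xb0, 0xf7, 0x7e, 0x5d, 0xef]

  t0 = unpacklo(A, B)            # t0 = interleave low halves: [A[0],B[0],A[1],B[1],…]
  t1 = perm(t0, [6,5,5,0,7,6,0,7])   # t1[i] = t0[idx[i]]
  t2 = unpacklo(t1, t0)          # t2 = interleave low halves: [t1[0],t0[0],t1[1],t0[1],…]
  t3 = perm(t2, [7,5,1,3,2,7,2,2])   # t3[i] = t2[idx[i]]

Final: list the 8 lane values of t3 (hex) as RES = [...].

→ t0 |67|73|68|ae|1a|8e|92|b0|
→ t1 |92|8e|8e|67|b0|92|67|b0|
→ t2 |92|67|8e|73|8e|68|67|ae|
→ t3 |ae|68|67|73|8e|ae|8e|8e|

RES = [ 0xae  0x68  0x67  0x73  0x8e  0xae  0x8e  0x8e ]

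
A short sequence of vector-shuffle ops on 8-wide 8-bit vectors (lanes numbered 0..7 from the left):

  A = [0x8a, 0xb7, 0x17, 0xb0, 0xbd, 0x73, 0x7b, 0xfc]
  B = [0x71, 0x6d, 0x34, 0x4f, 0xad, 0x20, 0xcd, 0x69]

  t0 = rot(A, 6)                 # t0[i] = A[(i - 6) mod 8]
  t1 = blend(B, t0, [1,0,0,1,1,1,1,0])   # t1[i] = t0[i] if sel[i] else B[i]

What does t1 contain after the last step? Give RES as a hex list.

→ t0 |17|b0|bd|73|7b|fc|8a|b7|
→ t1 |17|6d|34|73|7b|fc|8a|69|

RES = [0x17, 0x6d, 0x34, 0x73, 0x7b, 0xfc, 0x8a, 0x69]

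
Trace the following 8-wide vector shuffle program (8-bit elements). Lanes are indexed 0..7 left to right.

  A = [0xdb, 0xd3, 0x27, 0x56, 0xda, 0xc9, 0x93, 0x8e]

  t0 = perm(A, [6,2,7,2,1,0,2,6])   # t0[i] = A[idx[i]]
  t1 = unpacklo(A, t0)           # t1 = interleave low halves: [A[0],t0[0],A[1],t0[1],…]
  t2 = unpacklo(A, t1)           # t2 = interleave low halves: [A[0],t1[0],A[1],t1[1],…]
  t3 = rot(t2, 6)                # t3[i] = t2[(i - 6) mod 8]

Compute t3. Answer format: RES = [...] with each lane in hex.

t0 = [0x93, 0x27, 0x8e, 0x27, 0xd3, 0xdb, 0x27, 0x93]
t1 = [0xdb, 0x93, 0xd3, 0x27, 0x27, 0x8e, 0x56, 0x27]
t2 = [0xdb, 0xdb, 0xd3, 0x93, 0x27, 0xd3, 0x56, 0x27]
t3 = [0xd3, 0x93, 0x27, 0xd3, 0x56, 0x27, 0xdb, 0xdb]

RES = [ 0xd3  0x93  0x27  0xd3  0x56  0x27  0xdb  0xdb ]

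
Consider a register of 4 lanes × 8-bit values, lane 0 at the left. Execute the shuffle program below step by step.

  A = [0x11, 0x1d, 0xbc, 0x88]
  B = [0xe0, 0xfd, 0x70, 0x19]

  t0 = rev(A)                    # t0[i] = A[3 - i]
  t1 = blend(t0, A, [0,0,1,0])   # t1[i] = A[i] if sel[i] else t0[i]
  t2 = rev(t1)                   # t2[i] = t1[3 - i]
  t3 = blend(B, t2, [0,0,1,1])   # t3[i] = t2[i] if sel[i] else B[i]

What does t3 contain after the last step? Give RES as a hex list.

t0 = [0x88, 0xbc, 0x1d, 0x11]
t1 = [0x88, 0xbc, 0xbc, 0x11]
t2 = [0x11, 0xbc, 0xbc, 0x88]
t3 = [0xe0, 0xfd, 0xbc, 0x88]

RES = [0xe0, 0xfd, 0xbc, 0x88]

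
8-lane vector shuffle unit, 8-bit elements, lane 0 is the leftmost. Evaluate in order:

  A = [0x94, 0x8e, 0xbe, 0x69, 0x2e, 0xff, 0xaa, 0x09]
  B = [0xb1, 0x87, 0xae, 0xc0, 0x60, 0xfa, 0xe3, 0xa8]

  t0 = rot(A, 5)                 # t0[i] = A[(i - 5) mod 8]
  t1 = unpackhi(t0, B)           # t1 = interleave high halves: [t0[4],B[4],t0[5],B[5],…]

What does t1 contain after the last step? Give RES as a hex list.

  t0: 69 2e ff aa 09 94 8e be
  t1: 09 60 94 fa 8e e3 be a8

RES = [ 0x09  0x60  0x94  0xfa  0x8e  0xe3  0xbe  0xa8 ]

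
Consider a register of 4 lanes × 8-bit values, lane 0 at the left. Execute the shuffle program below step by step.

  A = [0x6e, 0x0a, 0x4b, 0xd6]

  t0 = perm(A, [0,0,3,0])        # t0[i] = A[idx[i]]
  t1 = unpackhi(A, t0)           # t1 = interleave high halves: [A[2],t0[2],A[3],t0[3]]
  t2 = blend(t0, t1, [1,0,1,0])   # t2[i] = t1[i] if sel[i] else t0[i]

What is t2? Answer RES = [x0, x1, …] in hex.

RES = [ 0x4b  0x6e  0xd6  0x6e ]

t0 = [0x6e, 0x6e, 0xd6, 0x6e]
t1 = [0x4b, 0xd6, 0xd6, 0x6e]
t2 = [0x4b, 0x6e, 0xd6, 0x6e]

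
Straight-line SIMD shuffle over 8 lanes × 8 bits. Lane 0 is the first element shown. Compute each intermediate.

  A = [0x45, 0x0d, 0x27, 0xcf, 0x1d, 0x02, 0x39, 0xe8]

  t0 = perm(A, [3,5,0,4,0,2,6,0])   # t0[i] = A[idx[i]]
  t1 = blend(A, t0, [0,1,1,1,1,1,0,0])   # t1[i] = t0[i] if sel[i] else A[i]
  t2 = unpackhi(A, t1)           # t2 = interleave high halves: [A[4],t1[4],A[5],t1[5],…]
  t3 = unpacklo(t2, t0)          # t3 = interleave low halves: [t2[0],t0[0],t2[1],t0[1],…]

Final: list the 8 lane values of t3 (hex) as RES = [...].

  t0: cf 02 45 1d 45 27 39 45
  t1: 45 02 45 1d 45 27 39 e8
  t2: 1d 45 02 27 39 39 e8 e8
  t3: 1d cf 45 02 02 45 27 1d

RES = [ 0x1d  0xcf  0x45  0x02  0x02  0x45  0x27  0x1d ]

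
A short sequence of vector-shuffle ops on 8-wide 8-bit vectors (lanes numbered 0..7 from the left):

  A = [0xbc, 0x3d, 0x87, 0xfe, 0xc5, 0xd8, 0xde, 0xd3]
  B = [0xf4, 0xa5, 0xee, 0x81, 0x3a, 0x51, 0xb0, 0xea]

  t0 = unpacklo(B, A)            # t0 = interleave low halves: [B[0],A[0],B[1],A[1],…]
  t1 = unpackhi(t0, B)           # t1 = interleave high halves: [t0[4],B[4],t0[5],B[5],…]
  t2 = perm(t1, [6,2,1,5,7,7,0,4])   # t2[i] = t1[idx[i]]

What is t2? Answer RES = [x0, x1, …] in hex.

→ t0 |f4|bc|a5|3d|ee|87|81|fe|
→ t1 |ee|3a|87|51|81|b0|fe|ea|
→ t2 |fe|87|3a|b0|ea|ea|ee|81|

RES = [ 0xfe  0x87  0x3a  0xb0  0xea  0xea  0xee  0x81 ]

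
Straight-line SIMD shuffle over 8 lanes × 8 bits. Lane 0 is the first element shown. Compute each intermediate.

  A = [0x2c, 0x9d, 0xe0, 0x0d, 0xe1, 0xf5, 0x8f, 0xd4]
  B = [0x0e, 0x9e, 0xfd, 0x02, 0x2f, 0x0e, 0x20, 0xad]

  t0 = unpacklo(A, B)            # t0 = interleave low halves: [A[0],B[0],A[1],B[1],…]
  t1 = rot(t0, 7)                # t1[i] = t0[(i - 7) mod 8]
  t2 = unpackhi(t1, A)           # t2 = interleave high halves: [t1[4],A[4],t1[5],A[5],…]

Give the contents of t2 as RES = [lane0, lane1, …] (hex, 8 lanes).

RES = [0xfd, 0xe1, 0x0d, 0xf5, 0x02, 0x8f, 0x2c, 0xd4]

t0 = [0x2c, 0x0e, 0x9d, 0x9e, 0xe0, 0xfd, 0x0d, 0x02]
t1 = [0x0e, 0x9d, 0x9e, 0xe0, 0xfd, 0x0d, 0x02, 0x2c]
t2 = [0xfd, 0xe1, 0x0d, 0xf5, 0x02, 0x8f, 0x2c, 0xd4]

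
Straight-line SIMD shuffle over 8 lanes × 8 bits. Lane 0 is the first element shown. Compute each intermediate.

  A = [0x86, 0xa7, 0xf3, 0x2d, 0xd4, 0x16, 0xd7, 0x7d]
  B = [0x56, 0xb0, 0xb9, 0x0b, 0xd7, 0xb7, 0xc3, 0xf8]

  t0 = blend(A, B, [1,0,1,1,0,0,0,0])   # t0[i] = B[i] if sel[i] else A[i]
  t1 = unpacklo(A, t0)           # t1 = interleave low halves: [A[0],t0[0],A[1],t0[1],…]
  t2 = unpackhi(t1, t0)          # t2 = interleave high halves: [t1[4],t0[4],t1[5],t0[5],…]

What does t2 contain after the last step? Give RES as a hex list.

RES = [0xf3, 0xd4, 0xb9, 0x16, 0x2d, 0xd7, 0x0b, 0x7d]

t0 = [0x56, 0xa7, 0xb9, 0x0b, 0xd4, 0x16, 0xd7, 0x7d]
t1 = [0x86, 0x56, 0xa7, 0xa7, 0xf3, 0xb9, 0x2d, 0x0b]
t2 = [0xf3, 0xd4, 0xb9, 0x16, 0x2d, 0xd7, 0x0b, 0x7d]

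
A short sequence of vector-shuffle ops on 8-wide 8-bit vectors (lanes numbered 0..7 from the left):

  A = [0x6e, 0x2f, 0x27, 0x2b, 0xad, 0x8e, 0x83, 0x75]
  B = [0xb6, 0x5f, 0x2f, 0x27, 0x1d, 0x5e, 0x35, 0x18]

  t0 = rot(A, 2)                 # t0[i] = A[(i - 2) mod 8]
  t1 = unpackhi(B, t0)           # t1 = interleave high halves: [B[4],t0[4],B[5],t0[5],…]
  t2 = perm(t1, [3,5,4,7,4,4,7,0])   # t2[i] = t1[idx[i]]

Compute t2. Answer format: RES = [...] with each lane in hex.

  t0: 83 75 6e 2f 27 2b ad 8e
  t1: 1d 27 5e 2b 35 ad 18 8e
  t2: 2b ad 35 8e 35 35 8e 1d

RES = [ 0x2b  0xad  0x35  0x8e  0x35  0x35  0x8e  0x1d ]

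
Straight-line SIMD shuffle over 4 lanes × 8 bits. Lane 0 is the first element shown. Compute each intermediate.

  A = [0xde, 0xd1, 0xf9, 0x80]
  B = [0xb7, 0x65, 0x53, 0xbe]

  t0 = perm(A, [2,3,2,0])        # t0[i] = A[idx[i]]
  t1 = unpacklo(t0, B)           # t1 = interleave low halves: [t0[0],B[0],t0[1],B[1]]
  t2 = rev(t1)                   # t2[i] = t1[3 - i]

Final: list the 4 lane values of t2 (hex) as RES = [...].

RES = [ 0x65  0x80  0xb7  0xf9 ]

→ t0 |f9|80|f9|de|
→ t1 |f9|b7|80|65|
→ t2 |65|80|b7|f9|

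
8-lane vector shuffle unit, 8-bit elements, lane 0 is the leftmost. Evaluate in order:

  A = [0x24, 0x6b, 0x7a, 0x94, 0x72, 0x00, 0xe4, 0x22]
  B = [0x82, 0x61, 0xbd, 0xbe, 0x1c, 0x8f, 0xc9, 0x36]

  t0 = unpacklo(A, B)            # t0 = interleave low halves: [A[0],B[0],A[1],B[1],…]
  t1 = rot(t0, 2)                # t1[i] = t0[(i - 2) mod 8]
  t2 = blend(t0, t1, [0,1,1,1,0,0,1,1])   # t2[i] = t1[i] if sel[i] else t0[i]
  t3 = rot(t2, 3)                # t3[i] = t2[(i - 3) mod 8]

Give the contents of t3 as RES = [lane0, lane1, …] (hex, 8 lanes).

→ t0 |24|82|6b|61|7a|bd|94|be|
→ t1 |94|be|24|82|6b|61|7a|bd|
→ t2 |24|be|24|82|7a|bd|7a|bd|
→ t3 |bd|7a|bd|24|be|24|82|7a|

RES = [0xbd, 0x7a, 0xbd, 0x24, 0xbe, 0x24, 0x82, 0x7a]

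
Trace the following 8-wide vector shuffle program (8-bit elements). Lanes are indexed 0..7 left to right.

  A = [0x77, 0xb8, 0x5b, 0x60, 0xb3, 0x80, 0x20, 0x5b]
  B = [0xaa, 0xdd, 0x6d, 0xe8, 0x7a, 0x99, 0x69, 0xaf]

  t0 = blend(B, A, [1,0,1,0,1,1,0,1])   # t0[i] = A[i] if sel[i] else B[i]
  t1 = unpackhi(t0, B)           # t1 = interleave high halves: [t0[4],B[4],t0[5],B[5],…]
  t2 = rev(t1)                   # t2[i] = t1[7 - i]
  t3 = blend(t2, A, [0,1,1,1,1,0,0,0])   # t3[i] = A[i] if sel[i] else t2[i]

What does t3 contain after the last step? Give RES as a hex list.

RES = [0xaf, 0xb8, 0x5b, 0x60, 0xb3, 0x80, 0x7a, 0xb3]

→ t0 |77|dd|5b|e8|b3|80|69|5b|
→ t1 |b3|7a|80|99|69|69|5b|af|
→ t2 |af|5b|69|69|99|80|7a|b3|
→ t3 |af|b8|5b|60|b3|80|7a|b3|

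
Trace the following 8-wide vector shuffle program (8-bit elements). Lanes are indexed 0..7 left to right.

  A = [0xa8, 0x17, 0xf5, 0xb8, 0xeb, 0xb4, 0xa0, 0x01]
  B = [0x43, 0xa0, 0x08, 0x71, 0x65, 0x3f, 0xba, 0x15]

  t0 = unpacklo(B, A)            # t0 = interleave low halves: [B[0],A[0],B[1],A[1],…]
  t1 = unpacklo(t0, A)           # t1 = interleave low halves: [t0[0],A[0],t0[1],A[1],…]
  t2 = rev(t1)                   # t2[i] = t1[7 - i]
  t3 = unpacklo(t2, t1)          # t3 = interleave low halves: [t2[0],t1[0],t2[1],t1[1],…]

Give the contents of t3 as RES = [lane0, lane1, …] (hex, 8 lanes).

RES = [ 0xb8  0x43  0x17  0xa8  0xf5  0xa8  0xa0  0x17 ]

→ t0 |43|a8|a0|17|08|f5|71|b8|
→ t1 |43|a8|a8|17|a0|f5|17|b8|
→ t2 |b8|17|f5|a0|17|a8|a8|43|
→ t3 |b8|43|17|a8|f5|a8|a0|17|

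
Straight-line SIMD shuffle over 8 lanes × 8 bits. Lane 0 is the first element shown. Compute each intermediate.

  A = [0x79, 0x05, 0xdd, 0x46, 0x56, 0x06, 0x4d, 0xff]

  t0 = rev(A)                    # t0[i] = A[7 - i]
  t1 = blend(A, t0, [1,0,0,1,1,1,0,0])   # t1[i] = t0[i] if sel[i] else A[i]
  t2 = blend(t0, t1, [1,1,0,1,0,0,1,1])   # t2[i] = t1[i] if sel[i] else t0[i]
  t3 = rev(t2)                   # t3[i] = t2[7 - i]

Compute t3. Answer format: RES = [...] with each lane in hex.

RES = [0xff, 0x4d, 0xdd, 0x46, 0x56, 0x06, 0x05, 0xff]

→ t0 |ff|4d|06|56|46|dd|05|79|
→ t1 |ff|05|dd|56|46|dd|4d|ff|
→ t2 |ff|05|06|56|46|dd|4d|ff|
→ t3 |ff|4d|dd|46|56|06|05|ff|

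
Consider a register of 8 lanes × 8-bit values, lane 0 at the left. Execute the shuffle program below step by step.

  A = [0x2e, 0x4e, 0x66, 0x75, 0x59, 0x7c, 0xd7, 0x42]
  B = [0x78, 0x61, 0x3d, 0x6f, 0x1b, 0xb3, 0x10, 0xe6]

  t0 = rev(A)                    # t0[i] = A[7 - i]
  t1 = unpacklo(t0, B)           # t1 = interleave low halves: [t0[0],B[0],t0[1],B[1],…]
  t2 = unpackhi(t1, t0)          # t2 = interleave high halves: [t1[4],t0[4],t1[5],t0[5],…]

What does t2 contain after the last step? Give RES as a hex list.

t0 = [0x42, 0xd7, 0x7c, 0x59, 0x75, 0x66, 0x4e, 0x2e]
t1 = [0x42, 0x78, 0xd7, 0x61, 0x7c, 0x3d, 0x59, 0x6f]
t2 = [0x7c, 0x75, 0x3d, 0x66, 0x59, 0x4e, 0x6f, 0x2e]

RES = [ 0x7c  0x75  0x3d  0x66  0x59  0x4e  0x6f  0x2e ]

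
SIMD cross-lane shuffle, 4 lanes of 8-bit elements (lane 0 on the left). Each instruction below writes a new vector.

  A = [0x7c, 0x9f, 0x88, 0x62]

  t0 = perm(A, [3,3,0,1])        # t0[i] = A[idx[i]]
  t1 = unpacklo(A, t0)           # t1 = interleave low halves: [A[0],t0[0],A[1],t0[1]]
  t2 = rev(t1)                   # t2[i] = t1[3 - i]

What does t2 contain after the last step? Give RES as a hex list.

  t0: 62 62 7c 9f
  t1: 7c 62 9f 62
  t2: 62 9f 62 7c

RES = [0x62, 0x9f, 0x62, 0x7c]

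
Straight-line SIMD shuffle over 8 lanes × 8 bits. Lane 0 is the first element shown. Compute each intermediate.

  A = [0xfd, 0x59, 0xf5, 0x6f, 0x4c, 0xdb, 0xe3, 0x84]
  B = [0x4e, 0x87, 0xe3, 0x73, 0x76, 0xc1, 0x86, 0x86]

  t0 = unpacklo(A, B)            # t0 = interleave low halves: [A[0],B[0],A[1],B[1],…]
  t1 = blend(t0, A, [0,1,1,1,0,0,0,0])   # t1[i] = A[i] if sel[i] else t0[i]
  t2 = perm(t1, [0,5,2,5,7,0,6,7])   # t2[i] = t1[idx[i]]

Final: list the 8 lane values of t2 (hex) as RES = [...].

→ t0 |fd|4e|59|87|f5|e3|6f|73|
→ t1 |fd|59|f5|6f|f5|e3|6f|73|
→ t2 |fd|e3|f5|e3|73|fd|6f|73|

RES = [0xfd, 0xe3, 0xf5, 0xe3, 0x73, 0xfd, 0x6f, 0x73]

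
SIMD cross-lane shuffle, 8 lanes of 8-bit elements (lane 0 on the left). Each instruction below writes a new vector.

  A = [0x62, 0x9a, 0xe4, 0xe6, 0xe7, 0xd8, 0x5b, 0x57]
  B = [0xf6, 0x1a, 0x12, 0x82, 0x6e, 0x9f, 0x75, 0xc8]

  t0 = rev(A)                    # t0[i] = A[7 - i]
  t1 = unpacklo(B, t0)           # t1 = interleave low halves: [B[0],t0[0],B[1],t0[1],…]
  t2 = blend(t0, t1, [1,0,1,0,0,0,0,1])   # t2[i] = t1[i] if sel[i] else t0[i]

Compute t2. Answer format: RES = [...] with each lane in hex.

RES = [ 0xf6  0x5b  0x1a  0xe7  0xe6  0xe4  0x9a  0xe7 ]

t0 = [0x57, 0x5b, 0xd8, 0xe7, 0xe6, 0xe4, 0x9a, 0x62]
t1 = [0xf6, 0x57, 0x1a, 0x5b, 0x12, 0xd8, 0x82, 0xe7]
t2 = [0xf6, 0x5b, 0x1a, 0xe7, 0xe6, 0xe4, 0x9a, 0xe7]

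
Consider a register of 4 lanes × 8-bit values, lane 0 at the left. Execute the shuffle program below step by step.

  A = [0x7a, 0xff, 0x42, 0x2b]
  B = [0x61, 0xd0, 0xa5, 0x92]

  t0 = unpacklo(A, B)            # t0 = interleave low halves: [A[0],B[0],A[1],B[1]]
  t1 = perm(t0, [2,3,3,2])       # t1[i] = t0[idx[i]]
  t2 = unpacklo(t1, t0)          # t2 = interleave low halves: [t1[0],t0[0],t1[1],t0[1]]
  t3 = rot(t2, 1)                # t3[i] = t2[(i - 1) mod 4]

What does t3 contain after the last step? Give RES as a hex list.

→ t0 |7a|61|ff|d0|
→ t1 |ff|d0|d0|ff|
→ t2 |ff|7a|d0|61|
→ t3 |61|ff|7a|d0|

RES = [0x61, 0xff, 0x7a, 0xd0]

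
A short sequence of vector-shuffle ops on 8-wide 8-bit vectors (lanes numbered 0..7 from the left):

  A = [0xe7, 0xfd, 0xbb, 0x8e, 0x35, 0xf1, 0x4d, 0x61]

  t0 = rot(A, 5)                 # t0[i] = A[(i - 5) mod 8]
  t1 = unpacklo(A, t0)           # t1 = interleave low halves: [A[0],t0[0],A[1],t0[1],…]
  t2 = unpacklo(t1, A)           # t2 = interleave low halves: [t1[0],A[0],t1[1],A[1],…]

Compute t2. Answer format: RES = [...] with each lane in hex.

RES = [ 0xe7  0xe7  0x8e  0xfd  0xfd  0xbb  0x35  0x8e ]

  t0: 8e 35 f1 4d 61 e7 fd bb
  t1: e7 8e fd 35 bb f1 8e 4d
  t2: e7 e7 8e fd fd bb 35 8e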